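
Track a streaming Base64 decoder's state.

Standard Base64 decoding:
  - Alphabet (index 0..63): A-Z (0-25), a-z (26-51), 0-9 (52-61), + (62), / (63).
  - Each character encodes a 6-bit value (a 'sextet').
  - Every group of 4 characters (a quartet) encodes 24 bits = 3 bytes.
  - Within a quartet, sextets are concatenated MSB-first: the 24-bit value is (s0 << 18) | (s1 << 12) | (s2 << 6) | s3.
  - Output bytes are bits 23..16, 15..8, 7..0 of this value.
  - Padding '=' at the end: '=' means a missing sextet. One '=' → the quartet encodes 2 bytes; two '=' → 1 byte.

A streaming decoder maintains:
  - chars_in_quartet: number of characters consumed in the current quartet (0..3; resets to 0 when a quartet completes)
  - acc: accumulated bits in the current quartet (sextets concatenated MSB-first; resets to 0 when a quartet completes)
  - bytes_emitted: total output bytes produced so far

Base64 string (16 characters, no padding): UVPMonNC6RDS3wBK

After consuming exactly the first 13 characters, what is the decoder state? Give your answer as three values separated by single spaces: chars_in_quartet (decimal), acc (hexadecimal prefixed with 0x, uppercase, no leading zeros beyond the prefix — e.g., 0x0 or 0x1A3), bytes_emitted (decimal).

Answer: 1 0x37 9

Derivation:
After char 0 ('U'=20): chars_in_quartet=1 acc=0x14 bytes_emitted=0
After char 1 ('V'=21): chars_in_quartet=2 acc=0x515 bytes_emitted=0
After char 2 ('P'=15): chars_in_quartet=3 acc=0x1454F bytes_emitted=0
After char 3 ('M'=12): chars_in_quartet=4 acc=0x5153CC -> emit 51 53 CC, reset; bytes_emitted=3
After char 4 ('o'=40): chars_in_quartet=1 acc=0x28 bytes_emitted=3
After char 5 ('n'=39): chars_in_quartet=2 acc=0xA27 bytes_emitted=3
After char 6 ('N'=13): chars_in_quartet=3 acc=0x289CD bytes_emitted=3
After char 7 ('C'=2): chars_in_quartet=4 acc=0xA27342 -> emit A2 73 42, reset; bytes_emitted=6
After char 8 ('6'=58): chars_in_quartet=1 acc=0x3A bytes_emitted=6
After char 9 ('R'=17): chars_in_quartet=2 acc=0xE91 bytes_emitted=6
After char 10 ('D'=3): chars_in_quartet=3 acc=0x3A443 bytes_emitted=6
After char 11 ('S'=18): chars_in_quartet=4 acc=0xE910D2 -> emit E9 10 D2, reset; bytes_emitted=9
After char 12 ('3'=55): chars_in_quartet=1 acc=0x37 bytes_emitted=9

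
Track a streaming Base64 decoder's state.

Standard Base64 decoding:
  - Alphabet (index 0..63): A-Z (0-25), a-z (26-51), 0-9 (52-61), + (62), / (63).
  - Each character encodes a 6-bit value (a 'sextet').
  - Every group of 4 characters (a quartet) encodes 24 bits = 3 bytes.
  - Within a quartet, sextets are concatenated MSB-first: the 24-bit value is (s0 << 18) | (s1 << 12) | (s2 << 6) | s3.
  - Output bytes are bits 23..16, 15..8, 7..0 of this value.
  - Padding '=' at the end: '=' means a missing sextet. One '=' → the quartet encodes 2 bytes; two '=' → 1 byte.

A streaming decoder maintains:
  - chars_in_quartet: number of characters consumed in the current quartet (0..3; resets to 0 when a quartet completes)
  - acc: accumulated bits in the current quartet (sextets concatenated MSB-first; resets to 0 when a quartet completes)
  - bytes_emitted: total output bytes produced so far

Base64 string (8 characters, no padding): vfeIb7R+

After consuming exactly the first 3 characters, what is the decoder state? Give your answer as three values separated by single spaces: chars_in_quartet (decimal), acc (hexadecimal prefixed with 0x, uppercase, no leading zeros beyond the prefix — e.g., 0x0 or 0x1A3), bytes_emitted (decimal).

After char 0 ('v'=47): chars_in_quartet=1 acc=0x2F bytes_emitted=0
After char 1 ('f'=31): chars_in_quartet=2 acc=0xBDF bytes_emitted=0
After char 2 ('e'=30): chars_in_quartet=3 acc=0x2F7DE bytes_emitted=0

Answer: 3 0x2F7DE 0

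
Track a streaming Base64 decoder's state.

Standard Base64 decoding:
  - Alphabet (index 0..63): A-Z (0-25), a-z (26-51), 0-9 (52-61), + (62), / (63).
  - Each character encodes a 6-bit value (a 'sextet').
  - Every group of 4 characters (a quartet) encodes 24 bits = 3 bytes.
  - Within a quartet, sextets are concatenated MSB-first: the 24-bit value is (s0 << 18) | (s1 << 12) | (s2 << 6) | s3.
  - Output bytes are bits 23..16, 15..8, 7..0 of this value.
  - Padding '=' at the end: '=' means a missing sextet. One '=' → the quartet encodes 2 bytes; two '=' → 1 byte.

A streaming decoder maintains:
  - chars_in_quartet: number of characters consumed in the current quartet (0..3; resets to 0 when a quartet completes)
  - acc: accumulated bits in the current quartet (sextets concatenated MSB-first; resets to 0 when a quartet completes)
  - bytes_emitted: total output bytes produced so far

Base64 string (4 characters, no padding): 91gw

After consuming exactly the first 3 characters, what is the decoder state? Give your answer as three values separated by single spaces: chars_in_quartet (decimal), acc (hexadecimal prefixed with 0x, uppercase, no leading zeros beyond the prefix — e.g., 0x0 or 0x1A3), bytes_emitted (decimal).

After char 0 ('9'=61): chars_in_quartet=1 acc=0x3D bytes_emitted=0
After char 1 ('1'=53): chars_in_quartet=2 acc=0xF75 bytes_emitted=0
After char 2 ('g'=32): chars_in_quartet=3 acc=0x3DD60 bytes_emitted=0

Answer: 3 0x3DD60 0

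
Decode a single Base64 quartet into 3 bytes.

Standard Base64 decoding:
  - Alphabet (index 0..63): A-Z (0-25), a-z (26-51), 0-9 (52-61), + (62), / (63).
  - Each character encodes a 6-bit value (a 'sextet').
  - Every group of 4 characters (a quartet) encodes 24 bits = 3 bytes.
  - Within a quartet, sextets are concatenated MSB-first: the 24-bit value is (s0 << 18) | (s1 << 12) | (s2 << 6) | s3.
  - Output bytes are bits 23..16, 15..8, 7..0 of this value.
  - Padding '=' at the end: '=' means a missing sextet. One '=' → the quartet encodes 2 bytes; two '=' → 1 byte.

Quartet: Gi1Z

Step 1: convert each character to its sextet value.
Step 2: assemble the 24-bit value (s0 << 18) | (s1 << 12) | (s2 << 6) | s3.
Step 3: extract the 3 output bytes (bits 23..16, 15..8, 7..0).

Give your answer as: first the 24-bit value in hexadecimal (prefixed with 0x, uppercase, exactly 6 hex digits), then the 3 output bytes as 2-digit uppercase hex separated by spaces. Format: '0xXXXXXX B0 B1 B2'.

Sextets: G=6, i=34, 1=53, Z=25
24-bit: (6<<18) | (34<<12) | (53<<6) | 25
      = 0x180000 | 0x022000 | 0x000D40 | 0x000019
      = 0x1A2D59
Bytes: (v>>16)&0xFF=1A, (v>>8)&0xFF=2D, v&0xFF=59

Answer: 0x1A2D59 1A 2D 59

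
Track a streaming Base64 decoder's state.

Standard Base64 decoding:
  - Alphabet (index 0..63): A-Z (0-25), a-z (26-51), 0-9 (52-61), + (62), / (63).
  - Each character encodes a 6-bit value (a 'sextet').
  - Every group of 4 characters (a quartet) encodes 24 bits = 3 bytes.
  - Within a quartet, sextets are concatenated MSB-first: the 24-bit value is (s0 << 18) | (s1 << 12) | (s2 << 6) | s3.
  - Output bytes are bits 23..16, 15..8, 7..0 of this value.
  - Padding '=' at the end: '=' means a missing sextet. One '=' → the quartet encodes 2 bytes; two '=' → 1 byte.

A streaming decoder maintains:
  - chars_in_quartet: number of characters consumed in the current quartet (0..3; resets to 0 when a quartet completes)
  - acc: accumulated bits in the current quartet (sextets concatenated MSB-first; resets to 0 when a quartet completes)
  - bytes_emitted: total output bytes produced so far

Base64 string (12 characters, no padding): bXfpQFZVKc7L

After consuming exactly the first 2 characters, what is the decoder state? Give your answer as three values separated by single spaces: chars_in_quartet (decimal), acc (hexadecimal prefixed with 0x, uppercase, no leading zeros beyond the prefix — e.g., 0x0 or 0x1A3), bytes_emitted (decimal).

After char 0 ('b'=27): chars_in_quartet=1 acc=0x1B bytes_emitted=0
After char 1 ('X'=23): chars_in_quartet=2 acc=0x6D7 bytes_emitted=0

Answer: 2 0x6D7 0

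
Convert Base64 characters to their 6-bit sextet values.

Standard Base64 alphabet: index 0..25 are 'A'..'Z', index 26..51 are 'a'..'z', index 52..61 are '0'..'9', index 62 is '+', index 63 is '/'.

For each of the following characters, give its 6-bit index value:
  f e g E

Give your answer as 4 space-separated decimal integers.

'f': a..z range, 26 + ord('f') − ord('a') = 31
'e': a..z range, 26 + ord('e') − ord('a') = 30
'g': a..z range, 26 + ord('g') − ord('a') = 32
'E': A..Z range, ord('E') − ord('A') = 4

Answer: 31 30 32 4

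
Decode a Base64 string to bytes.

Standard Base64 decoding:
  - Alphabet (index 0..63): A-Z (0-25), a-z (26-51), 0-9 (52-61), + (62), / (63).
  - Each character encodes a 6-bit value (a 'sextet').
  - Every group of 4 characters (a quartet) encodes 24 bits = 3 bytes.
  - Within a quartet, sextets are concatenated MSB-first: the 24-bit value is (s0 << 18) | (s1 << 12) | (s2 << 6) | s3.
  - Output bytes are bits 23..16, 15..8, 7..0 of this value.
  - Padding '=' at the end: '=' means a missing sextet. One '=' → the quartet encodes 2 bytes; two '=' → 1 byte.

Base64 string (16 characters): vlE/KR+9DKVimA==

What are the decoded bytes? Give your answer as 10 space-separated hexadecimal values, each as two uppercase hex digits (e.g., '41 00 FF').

After char 0 ('v'=47): chars_in_quartet=1 acc=0x2F bytes_emitted=0
After char 1 ('l'=37): chars_in_quartet=2 acc=0xBE5 bytes_emitted=0
After char 2 ('E'=4): chars_in_quartet=3 acc=0x2F944 bytes_emitted=0
After char 3 ('/'=63): chars_in_quartet=4 acc=0xBE513F -> emit BE 51 3F, reset; bytes_emitted=3
After char 4 ('K'=10): chars_in_quartet=1 acc=0xA bytes_emitted=3
After char 5 ('R'=17): chars_in_quartet=2 acc=0x291 bytes_emitted=3
After char 6 ('+'=62): chars_in_quartet=3 acc=0xA47E bytes_emitted=3
After char 7 ('9'=61): chars_in_quartet=4 acc=0x291FBD -> emit 29 1F BD, reset; bytes_emitted=6
After char 8 ('D'=3): chars_in_quartet=1 acc=0x3 bytes_emitted=6
After char 9 ('K'=10): chars_in_quartet=2 acc=0xCA bytes_emitted=6
After char 10 ('V'=21): chars_in_quartet=3 acc=0x3295 bytes_emitted=6
After char 11 ('i'=34): chars_in_quartet=4 acc=0xCA562 -> emit 0C A5 62, reset; bytes_emitted=9
After char 12 ('m'=38): chars_in_quartet=1 acc=0x26 bytes_emitted=9
After char 13 ('A'=0): chars_in_quartet=2 acc=0x980 bytes_emitted=9
Padding '==': partial quartet acc=0x980 -> emit 98; bytes_emitted=10

Answer: BE 51 3F 29 1F BD 0C A5 62 98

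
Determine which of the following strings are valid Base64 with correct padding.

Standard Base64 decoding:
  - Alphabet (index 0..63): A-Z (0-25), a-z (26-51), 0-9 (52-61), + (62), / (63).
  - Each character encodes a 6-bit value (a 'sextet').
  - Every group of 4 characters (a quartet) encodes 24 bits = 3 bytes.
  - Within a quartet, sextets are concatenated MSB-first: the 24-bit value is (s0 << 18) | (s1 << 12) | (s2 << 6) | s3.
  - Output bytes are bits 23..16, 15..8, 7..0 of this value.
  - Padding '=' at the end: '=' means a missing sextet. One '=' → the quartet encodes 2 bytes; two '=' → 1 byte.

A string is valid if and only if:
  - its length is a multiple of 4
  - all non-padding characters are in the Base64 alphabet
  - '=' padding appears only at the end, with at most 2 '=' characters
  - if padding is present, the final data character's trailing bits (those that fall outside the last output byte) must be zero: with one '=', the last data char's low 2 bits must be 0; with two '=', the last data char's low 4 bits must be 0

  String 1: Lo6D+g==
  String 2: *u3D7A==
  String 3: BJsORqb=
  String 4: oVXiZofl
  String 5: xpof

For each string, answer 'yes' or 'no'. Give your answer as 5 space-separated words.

String 1: 'Lo6D+g==' → valid
String 2: '*u3D7A==' → invalid (bad char(s): ['*'])
String 3: 'BJsORqb=' → invalid (bad trailing bits)
String 4: 'oVXiZofl' → valid
String 5: 'xpof' → valid

Answer: yes no no yes yes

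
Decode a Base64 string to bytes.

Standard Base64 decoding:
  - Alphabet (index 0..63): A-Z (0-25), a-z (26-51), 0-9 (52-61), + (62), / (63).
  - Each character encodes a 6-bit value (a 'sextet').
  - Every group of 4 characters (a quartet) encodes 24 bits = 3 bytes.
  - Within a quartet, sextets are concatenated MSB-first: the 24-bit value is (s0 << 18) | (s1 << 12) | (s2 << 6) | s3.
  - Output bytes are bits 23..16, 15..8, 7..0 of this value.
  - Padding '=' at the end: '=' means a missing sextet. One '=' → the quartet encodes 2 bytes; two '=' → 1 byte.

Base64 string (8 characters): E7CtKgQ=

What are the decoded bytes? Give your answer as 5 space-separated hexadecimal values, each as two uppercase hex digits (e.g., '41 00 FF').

After char 0 ('E'=4): chars_in_quartet=1 acc=0x4 bytes_emitted=0
After char 1 ('7'=59): chars_in_quartet=2 acc=0x13B bytes_emitted=0
After char 2 ('C'=2): chars_in_quartet=3 acc=0x4EC2 bytes_emitted=0
After char 3 ('t'=45): chars_in_quartet=4 acc=0x13B0AD -> emit 13 B0 AD, reset; bytes_emitted=3
After char 4 ('K'=10): chars_in_quartet=1 acc=0xA bytes_emitted=3
After char 5 ('g'=32): chars_in_quartet=2 acc=0x2A0 bytes_emitted=3
After char 6 ('Q'=16): chars_in_quartet=3 acc=0xA810 bytes_emitted=3
Padding '=': partial quartet acc=0xA810 -> emit 2A 04; bytes_emitted=5

Answer: 13 B0 AD 2A 04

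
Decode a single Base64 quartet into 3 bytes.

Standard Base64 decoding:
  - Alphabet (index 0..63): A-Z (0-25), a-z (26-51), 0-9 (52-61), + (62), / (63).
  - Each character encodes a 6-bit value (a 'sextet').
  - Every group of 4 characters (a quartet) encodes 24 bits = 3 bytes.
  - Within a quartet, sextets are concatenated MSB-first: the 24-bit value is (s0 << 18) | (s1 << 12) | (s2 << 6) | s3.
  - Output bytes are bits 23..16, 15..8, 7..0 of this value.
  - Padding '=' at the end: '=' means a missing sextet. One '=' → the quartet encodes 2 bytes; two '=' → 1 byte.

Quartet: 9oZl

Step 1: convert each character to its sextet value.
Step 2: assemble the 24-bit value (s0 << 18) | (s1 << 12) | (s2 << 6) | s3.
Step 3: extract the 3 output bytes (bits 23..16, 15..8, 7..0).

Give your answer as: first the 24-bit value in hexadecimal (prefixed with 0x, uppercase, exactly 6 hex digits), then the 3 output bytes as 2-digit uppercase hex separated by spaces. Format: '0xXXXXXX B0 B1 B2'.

Sextets: 9=61, o=40, Z=25, l=37
24-bit: (61<<18) | (40<<12) | (25<<6) | 37
      = 0xF40000 | 0x028000 | 0x000640 | 0x000025
      = 0xF68665
Bytes: (v>>16)&0xFF=F6, (v>>8)&0xFF=86, v&0xFF=65

Answer: 0xF68665 F6 86 65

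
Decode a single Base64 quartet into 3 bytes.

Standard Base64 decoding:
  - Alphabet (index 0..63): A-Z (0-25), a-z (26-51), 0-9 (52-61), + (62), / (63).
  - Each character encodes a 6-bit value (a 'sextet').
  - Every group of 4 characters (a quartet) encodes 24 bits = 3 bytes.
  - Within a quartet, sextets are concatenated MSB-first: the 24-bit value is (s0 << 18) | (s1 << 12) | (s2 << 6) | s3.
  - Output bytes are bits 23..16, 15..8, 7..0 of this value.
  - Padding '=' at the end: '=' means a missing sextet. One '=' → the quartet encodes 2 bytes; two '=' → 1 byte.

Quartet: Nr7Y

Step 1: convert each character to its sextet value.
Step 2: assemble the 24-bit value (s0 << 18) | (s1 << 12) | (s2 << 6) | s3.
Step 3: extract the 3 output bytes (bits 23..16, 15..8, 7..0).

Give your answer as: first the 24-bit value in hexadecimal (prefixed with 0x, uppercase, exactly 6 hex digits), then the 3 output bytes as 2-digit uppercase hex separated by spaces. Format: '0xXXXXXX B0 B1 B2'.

Answer: 0x36BED8 36 BE D8

Derivation:
Sextets: N=13, r=43, 7=59, Y=24
24-bit: (13<<18) | (43<<12) | (59<<6) | 24
      = 0x340000 | 0x02B000 | 0x000EC0 | 0x000018
      = 0x36BED8
Bytes: (v>>16)&0xFF=36, (v>>8)&0xFF=BE, v&0xFF=D8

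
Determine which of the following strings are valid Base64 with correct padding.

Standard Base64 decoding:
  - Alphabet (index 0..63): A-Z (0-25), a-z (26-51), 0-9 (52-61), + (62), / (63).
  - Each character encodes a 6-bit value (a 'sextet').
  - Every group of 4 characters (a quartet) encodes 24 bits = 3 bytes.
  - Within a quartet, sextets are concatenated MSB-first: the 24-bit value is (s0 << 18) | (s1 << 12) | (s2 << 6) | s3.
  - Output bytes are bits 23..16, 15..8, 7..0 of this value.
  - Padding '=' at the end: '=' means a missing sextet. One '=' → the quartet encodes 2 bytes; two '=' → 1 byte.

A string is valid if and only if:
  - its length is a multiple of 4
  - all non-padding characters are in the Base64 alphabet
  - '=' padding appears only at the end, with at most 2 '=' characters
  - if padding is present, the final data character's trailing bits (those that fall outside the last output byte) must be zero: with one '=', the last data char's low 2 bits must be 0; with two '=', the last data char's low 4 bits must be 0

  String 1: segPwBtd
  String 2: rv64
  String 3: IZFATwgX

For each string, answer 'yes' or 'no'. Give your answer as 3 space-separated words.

String 1: 'segPwBtd' → valid
String 2: 'rv64' → valid
String 3: 'IZFATwgX' → valid

Answer: yes yes yes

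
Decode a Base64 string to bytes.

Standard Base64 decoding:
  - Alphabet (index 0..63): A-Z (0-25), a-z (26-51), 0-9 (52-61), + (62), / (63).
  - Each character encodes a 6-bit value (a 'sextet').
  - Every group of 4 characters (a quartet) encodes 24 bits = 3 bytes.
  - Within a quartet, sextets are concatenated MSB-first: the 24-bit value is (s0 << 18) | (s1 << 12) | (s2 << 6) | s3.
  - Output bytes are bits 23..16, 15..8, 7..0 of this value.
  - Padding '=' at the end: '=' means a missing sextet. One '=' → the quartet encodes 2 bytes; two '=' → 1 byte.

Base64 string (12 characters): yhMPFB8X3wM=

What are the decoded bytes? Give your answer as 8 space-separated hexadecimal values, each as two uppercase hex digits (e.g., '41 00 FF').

After char 0 ('y'=50): chars_in_quartet=1 acc=0x32 bytes_emitted=0
After char 1 ('h'=33): chars_in_quartet=2 acc=0xCA1 bytes_emitted=0
After char 2 ('M'=12): chars_in_quartet=3 acc=0x3284C bytes_emitted=0
After char 3 ('P'=15): chars_in_quartet=4 acc=0xCA130F -> emit CA 13 0F, reset; bytes_emitted=3
After char 4 ('F'=5): chars_in_quartet=1 acc=0x5 bytes_emitted=3
After char 5 ('B'=1): chars_in_quartet=2 acc=0x141 bytes_emitted=3
After char 6 ('8'=60): chars_in_quartet=3 acc=0x507C bytes_emitted=3
After char 7 ('X'=23): chars_in_quartet=4 acc=0x141F17 -> emit 14 1F 17, reset; bytes_emitted=6
After char 8 ('3'=55): chars_in_quartet=1 acc=0x37 bytes_emitted=6
After char 9 ('w'=48): chars_in_quartet=2 acc=0xDF0 bytes_emitted=6
After char 10 ('M'=12): chars_in_quartet=3 acc=0x37C0C bytes_emitted=6
Padding '=': partial quartet acc=0x37C0C -> emit DF 03; bytes_emitted=8

Answer: CA 13 0F 14 1F 17 DF 03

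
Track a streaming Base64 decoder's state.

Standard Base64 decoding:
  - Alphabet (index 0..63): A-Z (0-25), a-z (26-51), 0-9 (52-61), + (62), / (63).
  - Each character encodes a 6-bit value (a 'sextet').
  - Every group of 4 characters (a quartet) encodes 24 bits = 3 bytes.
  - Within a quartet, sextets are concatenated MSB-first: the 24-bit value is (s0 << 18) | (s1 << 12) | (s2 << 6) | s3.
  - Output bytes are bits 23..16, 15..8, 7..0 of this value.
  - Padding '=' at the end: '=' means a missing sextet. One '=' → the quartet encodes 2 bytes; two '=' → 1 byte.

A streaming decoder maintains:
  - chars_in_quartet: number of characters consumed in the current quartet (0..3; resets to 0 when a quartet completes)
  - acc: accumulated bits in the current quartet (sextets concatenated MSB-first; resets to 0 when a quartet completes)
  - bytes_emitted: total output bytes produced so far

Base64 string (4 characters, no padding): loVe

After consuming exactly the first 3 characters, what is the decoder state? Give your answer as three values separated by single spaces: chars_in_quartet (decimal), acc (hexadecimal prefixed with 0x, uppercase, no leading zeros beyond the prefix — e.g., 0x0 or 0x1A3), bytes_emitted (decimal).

After char 0 ('l'=37): chars_in_quartet=1 acc=0x25 bytes_emitted=0
After char 1 ('o'=40): chars_in_quartet=2 acc=0x968 bytes_emitted=0
After char 2 ('V'=21): chars_in_quartet=3 acc=0x25A15 bytes_emitted=0

Answer: 3 0x25A15 0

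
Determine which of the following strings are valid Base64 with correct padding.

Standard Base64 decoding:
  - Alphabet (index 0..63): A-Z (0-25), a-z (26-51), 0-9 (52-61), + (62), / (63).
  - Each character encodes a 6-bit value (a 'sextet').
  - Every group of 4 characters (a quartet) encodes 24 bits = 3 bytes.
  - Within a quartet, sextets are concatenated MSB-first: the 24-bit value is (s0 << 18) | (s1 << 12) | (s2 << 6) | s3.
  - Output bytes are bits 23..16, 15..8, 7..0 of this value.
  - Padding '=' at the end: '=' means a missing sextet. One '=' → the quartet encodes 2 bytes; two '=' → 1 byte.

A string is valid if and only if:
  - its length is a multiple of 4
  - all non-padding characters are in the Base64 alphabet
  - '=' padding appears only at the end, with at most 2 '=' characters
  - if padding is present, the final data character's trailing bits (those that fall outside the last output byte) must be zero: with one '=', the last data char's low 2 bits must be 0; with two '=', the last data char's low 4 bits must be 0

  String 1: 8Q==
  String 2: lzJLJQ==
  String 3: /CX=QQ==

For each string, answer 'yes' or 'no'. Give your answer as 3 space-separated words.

Answer: yes yes no

Derivation:
String 1: '8Q==' → valid
String 2: 'lzJLJQ==' → valid
String 3: '/CX=QQ==' → invalid (bad char(s): ['=']; '=' in middle)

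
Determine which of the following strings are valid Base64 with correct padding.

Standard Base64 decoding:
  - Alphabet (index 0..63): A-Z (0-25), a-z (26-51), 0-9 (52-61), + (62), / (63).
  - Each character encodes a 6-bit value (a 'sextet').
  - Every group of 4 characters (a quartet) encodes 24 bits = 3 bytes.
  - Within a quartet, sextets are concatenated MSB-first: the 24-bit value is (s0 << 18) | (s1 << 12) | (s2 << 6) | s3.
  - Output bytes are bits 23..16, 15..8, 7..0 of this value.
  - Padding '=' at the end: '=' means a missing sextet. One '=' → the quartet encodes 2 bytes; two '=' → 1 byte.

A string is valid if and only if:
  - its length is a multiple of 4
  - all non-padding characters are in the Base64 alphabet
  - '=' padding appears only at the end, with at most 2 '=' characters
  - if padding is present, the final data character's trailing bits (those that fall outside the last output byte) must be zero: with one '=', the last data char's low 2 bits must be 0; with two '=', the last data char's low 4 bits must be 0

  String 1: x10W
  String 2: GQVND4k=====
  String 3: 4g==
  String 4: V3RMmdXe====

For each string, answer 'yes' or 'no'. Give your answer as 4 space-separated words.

Answer: yes no yes no

Derivation:
String 1: 'x10W' → valid
String 2: 'GQVND4k=====' → invalid (5 pad chars (max 2))
String 3: '4g==' → valid
String 4: 'V3RMmdXe====' → invalid (4 pad chars (max 2))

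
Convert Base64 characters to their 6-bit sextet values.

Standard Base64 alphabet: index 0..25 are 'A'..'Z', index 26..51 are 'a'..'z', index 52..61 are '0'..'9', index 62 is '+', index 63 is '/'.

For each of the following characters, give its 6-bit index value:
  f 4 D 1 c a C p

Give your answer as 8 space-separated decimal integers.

'f': a..z range, 26 + ord('f') − ord('a') = 31
'4': 0..9 range, 52 + ord('4') − ord('0') = 56
'D': A..Z range, ord('D') − ord('A') = 3
'1': 0..9 range, 52 + ord('1') − ord('0') = 53
'c': a..z range, 26 + ord('c') − ord('a') = 28
'a': a..z range, 26 + ord('a') − ord('a') = 26
'C': A..Z range, ord('C') − ord('A') = 2
'p': a..z range, 26 + ord('p') − ord('a') = 41

Answer: 31 56 3 53 28 26 2 41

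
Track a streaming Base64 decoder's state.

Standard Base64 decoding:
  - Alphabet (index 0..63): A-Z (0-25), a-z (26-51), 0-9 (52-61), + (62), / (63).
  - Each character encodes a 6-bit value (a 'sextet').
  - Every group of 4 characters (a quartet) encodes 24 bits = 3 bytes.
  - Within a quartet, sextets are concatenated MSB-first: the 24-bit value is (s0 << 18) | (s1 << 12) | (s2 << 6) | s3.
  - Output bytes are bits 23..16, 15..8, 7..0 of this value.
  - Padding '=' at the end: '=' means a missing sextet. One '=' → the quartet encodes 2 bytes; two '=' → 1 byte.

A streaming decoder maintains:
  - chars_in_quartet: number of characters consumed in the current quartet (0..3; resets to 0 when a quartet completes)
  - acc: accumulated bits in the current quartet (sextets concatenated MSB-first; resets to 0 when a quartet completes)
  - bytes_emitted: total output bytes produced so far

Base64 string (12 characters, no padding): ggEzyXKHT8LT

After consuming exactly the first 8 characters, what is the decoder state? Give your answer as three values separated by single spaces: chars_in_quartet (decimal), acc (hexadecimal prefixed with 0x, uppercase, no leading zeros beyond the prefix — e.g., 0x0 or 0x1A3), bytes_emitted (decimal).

Answer: 0 0x0 6

Derivation:
After char 0 ('g'=32): chars_in_quartet=1 acc=0x20 bytes_emitted=0
After char 1 ('g'=32): chars_in_quartet=2 acc=0x820 bytes_emitted=0
After char 2 ('E'=4): chars_in_quartet=3 acc=0x20804 bytes_emitted=0
After char 3 ('z'=51): chars_in_quartet=4 acc=0x820133 -> emit 82 01 33, reset; bytes_emitted=3
After char 4 ('y'=50): chars_in_quartet=1 acc=0x32 bytes_emitted=3
After char 5 ('X'=23): chars_in_quartet=2 acc=0xC97 bytes_emitted=3
After char 6 ('K'=10): chars_in_quartet=3 acc=0x325CA bytes_emitted=3
After char 7 ('H'=7): chars_in_quartet=4 acc=0xC97287 -> emit C9 72 87, reset; bytes_emitted=6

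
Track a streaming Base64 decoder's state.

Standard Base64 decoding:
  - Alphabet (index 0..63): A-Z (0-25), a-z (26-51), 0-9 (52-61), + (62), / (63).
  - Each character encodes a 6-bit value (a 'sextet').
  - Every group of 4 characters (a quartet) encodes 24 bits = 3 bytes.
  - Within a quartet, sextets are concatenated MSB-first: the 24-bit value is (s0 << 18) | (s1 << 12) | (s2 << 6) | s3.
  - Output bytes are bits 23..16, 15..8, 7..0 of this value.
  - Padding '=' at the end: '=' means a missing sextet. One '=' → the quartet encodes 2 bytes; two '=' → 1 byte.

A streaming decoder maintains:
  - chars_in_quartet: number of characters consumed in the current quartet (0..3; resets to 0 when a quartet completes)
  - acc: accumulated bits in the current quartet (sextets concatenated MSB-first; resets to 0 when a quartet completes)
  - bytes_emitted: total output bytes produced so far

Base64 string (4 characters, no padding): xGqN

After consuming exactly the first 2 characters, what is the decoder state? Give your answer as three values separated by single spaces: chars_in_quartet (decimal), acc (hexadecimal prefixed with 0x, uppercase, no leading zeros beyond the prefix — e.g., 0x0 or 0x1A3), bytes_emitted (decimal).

Answer: 2 0xC46 0

Derivation:
After char 0 ('x'=49): chars_in_quartet=1 acc=0x31 bytes_emitted=0
After char 1 ('G'=6): chars_in_quartet=2 acc=0xC46 bytes_emitted=0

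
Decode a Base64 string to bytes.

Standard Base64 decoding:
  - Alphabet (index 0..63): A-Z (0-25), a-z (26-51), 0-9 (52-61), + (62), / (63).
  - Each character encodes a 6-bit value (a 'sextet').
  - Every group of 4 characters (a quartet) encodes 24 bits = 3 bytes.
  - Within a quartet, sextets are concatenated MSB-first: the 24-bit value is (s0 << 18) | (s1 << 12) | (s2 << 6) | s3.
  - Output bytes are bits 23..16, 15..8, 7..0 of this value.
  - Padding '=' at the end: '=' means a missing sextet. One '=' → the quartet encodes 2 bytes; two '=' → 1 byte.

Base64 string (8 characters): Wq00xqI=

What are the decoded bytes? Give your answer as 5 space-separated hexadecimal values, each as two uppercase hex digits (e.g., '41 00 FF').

After char 0 ('W'=22): chars_in_quartet=1 acc=0x16 bytes_emitted=0
After char 1 ('q'=42): chars_in_quartet=2 acc=0x5AA bytes_emitted=0
After char 2 ('0'=52): chars_in_quartet=3 acc=0x16AB4 bytes_emitted=0
After char 3 ('0'=52): chars_in_quartet=4 acc=0x5AAD34 -> emit 5A AD 34, reset; bytes_emitted=3
After char 4 ('x'=49): chars_in_quartet=1 acc=0x31 bytes_emitted=3
After char 5 ('q'=42): chars_in_quartet=2 acc=0xC6A bytes_emitted=3
After char 6 ('I'=8): chars_in_quartet=3 acc=0x31A88 bytes_emitted=3
Padding '=': partial quartet acc=0x31A88 -> emit C6 A2; bytes_emitted=5

Answer: 5A AD 34 C6 A2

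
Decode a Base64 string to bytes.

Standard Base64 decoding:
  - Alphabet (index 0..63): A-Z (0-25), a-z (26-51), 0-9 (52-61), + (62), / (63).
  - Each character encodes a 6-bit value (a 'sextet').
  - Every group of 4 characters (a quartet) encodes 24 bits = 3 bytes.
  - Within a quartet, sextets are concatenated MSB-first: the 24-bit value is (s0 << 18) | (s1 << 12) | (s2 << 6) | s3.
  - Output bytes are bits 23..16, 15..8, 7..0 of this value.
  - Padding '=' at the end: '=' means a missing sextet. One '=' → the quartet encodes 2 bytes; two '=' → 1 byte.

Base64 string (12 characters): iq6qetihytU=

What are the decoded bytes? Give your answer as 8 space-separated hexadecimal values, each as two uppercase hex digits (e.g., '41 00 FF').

Answer: 8A AE AA 7A D8 A1 CA D5

Derivation:
After char 0 ('i'=34): chars_in_quartet=1 acc=0x22 bytes_emitted=0
After char 1 ('q'=42): chars_in_quartet=2 acc=0x8AA bytes_emitted=0
After char 2 ('6'=58): chars_in_quartet=3 acc=0x22ABA bytes_emitted=0
After char 3 ('q'=42): chars_in_quartet=4 acc=0x8AAEAA -> emit 8A AE AA, reset; bytes_emitted=3
After char 4 ('e'=30): chars_in_quartet=1 acc=0x1E bytes_emitted=3
After char 5 ('t'=45): chars_in_quartet=2 acc=0x7AD bytes_emitted=3
After char 6 ('i'=34): chars_in_quartet=3 acc=0x1EB62 bytes_emitted=3
After char 7 ('h'=33): chars_in_quartet=4 acc=0x7AD8A1 -> emit 7A D8 A1, reset; bytes_emitted=6
After char 8 ('y'=50): chars_in_quartet=1 acc=0x32 bytes_emitted=6
After char 9 ('t'=45): chars_in_quartet=2 acc=0xCAD bytes_emitted=6
After char 10 ('U'=20): chars_in_quartet=3 acc=0x32B54 bytes_emitted=6
Padding '=': partial quartet acc=0x32B54 -> emit CA D5; bytes_emitted=8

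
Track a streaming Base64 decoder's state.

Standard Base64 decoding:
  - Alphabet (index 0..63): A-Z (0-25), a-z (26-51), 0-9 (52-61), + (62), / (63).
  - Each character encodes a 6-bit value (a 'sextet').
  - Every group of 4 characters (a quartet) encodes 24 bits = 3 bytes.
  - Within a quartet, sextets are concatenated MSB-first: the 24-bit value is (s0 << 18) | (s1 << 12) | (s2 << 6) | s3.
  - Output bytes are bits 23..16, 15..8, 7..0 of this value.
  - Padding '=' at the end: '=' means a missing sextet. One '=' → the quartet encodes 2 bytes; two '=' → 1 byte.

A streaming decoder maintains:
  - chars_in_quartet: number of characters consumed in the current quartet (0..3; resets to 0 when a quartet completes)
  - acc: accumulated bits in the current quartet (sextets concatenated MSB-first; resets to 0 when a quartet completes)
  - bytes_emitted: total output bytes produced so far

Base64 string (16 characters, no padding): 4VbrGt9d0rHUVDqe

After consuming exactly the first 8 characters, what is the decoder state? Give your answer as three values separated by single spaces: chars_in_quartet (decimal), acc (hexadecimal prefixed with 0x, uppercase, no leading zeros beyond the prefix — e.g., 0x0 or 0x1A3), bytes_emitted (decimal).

After char 0 ('4'=56): chars_in_quartet=1 acc=0x38 bytes_emitted=0
After char 1 ('V'=21): chars_in_quartet=2 acc=0xE15 bytes_emitted=0
After char 2 ('b'=27): chars_in_quartet=3 acc=0x3855B bytes_emitted=0
After char 3 ('r'=43): chars_in_quartet=4 acc=0xE156EB -> emit E1 56 EB, reset; bytes_emitted=3
After char 4 ('G'=6): chars_in_quartet=1 acc=0x6 bytes_emitted=3
After char 5 ('t'=45): chars_in_quartet=2 acc=0x1AD bytes_emitted=3
After char 6 ('9'=61): chars_in_quartet=3 acc=0x6B7D bytes_emitted=3
After char 7 ('d'=29): chars_in_quartet=4 acc=0x1ADF5D -> emit 1A DF 5D, reset; bytes_emitted=6

Answer: 0 0x0 6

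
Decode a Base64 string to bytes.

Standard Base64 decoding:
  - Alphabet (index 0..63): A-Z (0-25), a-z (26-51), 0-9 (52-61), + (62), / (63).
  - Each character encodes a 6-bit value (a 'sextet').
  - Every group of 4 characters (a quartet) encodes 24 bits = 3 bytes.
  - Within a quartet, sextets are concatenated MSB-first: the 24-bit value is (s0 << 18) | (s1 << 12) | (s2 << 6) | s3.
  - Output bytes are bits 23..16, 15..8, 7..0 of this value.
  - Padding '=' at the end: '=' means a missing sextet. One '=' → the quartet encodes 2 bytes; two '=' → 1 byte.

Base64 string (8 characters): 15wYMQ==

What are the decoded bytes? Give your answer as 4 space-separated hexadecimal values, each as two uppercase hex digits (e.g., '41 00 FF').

After char 0 ('1'=53): chars_in_quartet=1 acc=0x35 bytes_emitted=0
After char 1 ('5'=57): chars_in_quartet=2 acc=0xD79 bytes_emitted=0
After char 2 ('w'=48): chars_in_quartet=3 acc=0x35E70 bytes_emitted=0
After char 3 ('Y'=24): chars_in_quartet=4 acc=0xD79C18 -> emit D7 9C 18, reset; bytes_emitted=3
After char 4 ('M'=12): chars_in_quartet=1 acc=0xC bytes_emitted=3
After char 5 ('Q'=16): chars_in_quartet=2 acc=0x310 bytes_emitted=3
Padding '==': partial quartet acc=0x310 -> emit 31; bytes_emitted=4

Answer: D7 9C 18 31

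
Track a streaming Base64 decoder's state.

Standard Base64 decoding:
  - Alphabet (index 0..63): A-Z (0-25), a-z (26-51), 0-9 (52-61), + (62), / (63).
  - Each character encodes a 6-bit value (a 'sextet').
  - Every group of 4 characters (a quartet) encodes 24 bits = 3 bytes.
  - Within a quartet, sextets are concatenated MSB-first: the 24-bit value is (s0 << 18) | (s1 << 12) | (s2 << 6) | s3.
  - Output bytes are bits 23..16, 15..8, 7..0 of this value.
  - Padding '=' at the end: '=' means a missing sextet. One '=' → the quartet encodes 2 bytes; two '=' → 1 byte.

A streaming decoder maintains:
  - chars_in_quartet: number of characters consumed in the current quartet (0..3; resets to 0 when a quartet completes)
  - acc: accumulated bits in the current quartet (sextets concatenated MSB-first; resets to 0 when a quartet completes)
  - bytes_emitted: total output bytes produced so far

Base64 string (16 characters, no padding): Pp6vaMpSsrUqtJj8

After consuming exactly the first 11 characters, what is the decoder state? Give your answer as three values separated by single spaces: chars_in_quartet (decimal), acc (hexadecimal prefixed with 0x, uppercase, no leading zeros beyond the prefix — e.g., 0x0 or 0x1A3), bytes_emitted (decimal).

After char 0 ('P'=15): chars_in_quartet=1 acc=0xF bytes_emitted=0
After char 1 ('p'=41): chars_in_quartet=2 acc=0x3E9 bytes_emitted=0
After char 2 ('6'=58): chars_in_quartet=3 acc=0xFA7A bytes_emitted=0
After char 3 ('v'=47): chars_in_quartet=4 acc=0x3E9EAF -> emit 3E 9E AF, reset; bytes_emitted=3
After char 4 ('a'=26): chars_in_quartet=1 acc=0x1A bytes_emitted=3
After char 5 ('M'=12): chars_in_quartet=2 acc=0x68C bytes_emitted=3
After char 6 ('p'=41): chars_in_quartet=3 acc=0x1A329 bytes_emitted=3
After char 7 ('S'=18): chars_in_quartet=4 acc=0x68CA52 -> emit 68 CA 52, reset; bytes_emitted=6
After char 8 ('s'=44): chars_in_quartet=1 acc=0x2C bytes_emitted=6
After char 9 ('r'=43): chars_in_quartet=2 acc=0xB2B bytes_emitted=6
After char 10 ('U'=20): chars_in_quartet=3 acc=0x2CAD4 bytes_emitted=6

Answer: 3 0x2CAD4 6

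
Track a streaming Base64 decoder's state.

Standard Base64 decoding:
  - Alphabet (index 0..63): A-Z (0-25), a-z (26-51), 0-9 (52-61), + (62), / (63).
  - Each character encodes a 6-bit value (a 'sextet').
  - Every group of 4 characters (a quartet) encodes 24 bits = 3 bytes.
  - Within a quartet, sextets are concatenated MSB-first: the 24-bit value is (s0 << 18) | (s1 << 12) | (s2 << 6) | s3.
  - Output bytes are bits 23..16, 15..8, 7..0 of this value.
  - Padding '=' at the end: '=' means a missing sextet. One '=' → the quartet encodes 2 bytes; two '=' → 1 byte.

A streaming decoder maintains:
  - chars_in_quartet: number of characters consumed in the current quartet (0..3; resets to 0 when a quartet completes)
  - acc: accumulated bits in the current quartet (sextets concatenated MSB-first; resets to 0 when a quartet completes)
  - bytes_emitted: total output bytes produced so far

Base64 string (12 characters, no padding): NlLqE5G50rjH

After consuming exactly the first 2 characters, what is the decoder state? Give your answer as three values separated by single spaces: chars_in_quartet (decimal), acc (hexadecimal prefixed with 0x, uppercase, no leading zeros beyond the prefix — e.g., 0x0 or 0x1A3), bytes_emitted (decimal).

Answer: 2 0x365 0

Derivation:
After char 0 ('N'=13): chars_in_quartet=1 acc=0xD bytes_emitted=0
After char 1 ('l'=37): chars_in_quartet=2 acc=0x365 bytes_emitted=0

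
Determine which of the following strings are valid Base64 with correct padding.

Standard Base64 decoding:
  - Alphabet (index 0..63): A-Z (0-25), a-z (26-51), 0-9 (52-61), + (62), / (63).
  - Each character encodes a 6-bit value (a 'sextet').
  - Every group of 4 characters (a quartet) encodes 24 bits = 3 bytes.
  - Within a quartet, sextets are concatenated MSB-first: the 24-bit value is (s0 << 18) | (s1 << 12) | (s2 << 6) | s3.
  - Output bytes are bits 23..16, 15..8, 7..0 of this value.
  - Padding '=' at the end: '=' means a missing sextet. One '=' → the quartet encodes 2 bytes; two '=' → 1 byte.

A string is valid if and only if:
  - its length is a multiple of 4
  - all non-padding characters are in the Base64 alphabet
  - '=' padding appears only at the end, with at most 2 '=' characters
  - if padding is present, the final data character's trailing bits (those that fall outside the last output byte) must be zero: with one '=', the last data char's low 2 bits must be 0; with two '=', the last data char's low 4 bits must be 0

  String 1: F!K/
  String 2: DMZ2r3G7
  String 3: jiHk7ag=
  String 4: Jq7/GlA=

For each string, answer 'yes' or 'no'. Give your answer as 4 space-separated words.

Answer: no yes yes yes

Derivation:
String 1: 'F!K/' → invalid (bad char(s): ['!'])
String 2: 'DMZ2r3G7' → valid
String 3: 'jiHk7ag=' → valid
String 4: 'Jq7/GlA=' → valid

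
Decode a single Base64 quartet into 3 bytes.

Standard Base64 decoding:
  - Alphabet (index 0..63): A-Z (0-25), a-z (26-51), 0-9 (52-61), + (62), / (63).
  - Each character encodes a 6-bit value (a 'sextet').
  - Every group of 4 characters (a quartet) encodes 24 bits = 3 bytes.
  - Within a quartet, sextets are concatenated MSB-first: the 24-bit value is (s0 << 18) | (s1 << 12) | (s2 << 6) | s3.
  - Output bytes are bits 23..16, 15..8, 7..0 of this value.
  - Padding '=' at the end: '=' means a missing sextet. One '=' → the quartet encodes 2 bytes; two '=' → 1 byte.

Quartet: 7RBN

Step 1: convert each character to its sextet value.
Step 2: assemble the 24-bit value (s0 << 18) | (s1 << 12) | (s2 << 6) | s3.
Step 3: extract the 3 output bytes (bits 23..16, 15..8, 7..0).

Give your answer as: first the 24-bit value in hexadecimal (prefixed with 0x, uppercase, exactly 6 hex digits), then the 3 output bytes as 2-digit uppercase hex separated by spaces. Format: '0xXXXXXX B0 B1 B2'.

Sextets: 7=59, R=17, B=1, N=13
24-bit: (59<<18) | (17<<12) | (1<<6) | 13
      = 0xEC0000 | 0x011000 | 0x000040 | 0x00000D
      = 0xED104D
Bytes: (v>>16)&0xFF=ED, (v>>8)&0xFF=10, v&0xFF=4D

Answer: 0xED104D ED 10 4D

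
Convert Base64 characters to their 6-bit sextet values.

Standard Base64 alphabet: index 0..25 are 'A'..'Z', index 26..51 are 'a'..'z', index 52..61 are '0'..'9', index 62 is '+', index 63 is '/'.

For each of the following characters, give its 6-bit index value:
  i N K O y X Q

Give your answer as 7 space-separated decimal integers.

'i': a..z range, 26 + ord('i') − ord('a') = 34
'N': A..Z range, ord('N') − ord('A') = 13
'K': A..Z range, ord('K') − ord('A') = 10
'O': A..Z range, ord('O') − ord('A') = 14
'y': a..z range, 26 + ord('y') − ord('a') = 50
'X': A..Z range, ord('X') − ord('A') = 23
'Q': A..Z range, ord('Q') − ord('A') = 16

Answer: 34 13 10 14 50 23 16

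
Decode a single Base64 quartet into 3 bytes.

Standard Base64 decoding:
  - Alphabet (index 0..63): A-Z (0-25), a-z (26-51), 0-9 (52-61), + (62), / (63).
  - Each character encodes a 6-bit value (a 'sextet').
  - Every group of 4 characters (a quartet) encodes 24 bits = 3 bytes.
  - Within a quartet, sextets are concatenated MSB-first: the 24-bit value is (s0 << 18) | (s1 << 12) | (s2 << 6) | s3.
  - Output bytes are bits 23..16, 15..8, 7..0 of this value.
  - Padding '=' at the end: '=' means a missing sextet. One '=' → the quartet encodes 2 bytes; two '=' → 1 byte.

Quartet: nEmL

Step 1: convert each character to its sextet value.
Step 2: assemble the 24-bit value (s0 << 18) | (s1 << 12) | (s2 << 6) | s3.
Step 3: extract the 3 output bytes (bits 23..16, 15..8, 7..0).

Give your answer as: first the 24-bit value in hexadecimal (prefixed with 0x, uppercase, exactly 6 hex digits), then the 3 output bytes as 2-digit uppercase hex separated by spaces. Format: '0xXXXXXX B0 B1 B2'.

Sextets: n=39, E=4, m=38, L=11
24-bit: (39<<18) | (4<<12) | (38<<6) | 11
      = 0x9C0000 | 0x004000 | 0x000980 | 0x00000B
      = 0x9C498B
Bytes: (v>>16)&0xFF=9C, (v>>8)&0xFF=49, v&0xFF=8B

Answer: 0x9C498B 9C 49 8B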